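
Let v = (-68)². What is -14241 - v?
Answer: -18865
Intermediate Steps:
v = 4624
-14241 - v = -14241 - 1*4624 = -14241 - 4624 = -18865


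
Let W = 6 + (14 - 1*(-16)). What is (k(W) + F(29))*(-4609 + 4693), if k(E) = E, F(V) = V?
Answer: 5460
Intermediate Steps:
W = 36 (W = 6 + (14 + 16) = 6 + 30 = 36)
(k(W) + F(29))*(-4609 + 4693) = (36 + 29)*(-4609 + 4693) = 65*84 = 5460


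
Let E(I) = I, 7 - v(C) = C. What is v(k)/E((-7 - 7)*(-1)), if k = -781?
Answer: 394/7 ≈ 56.286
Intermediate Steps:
v(C) = 7 - C
v(k)/E((-7 - 7)*(-1)) = (7 - 1*(-781))/(((-7 - 7)*(-1))) = (7 + 781)/((-14*(-1))) = 788/14 = 788*(1/14) = 394/7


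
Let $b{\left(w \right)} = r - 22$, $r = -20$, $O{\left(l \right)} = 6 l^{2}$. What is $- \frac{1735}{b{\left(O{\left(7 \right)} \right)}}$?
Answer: $\frac{1735}{42} \approx 41.31$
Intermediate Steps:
$b{\left(w \right)} = -42$ ($b{\left(w \right)} = -20 - 22 = -42$)
$- \frac{1735}{b{\left(O{\left(7 \right)} \right)}} = - \frac{1735}{-42} = \left(-1735\right) \left(- \frac{1}{42}\right) = \frac{1735}{42}$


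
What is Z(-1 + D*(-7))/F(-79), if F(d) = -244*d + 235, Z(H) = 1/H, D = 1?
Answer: -1/156088 ≈ -6.4066e-6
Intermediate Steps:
F(d) = 235 - 244*d
Z(-1 + D*(-7))/F(-79) = 1/((-1 + 1*(-7))*(235 - 244*(-79))) = 1/((-1 - 7)*(235 + 19276)) = 1/(-8*19511) = -⅛*1/19511 = -1/156088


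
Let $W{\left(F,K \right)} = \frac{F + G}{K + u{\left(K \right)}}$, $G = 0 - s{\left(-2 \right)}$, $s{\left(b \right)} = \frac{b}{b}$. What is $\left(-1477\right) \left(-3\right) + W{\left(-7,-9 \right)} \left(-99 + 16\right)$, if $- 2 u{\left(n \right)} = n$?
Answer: $\frac{38551}{9} \approx 4283.4$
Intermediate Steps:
$s{\left(b \right)} = 1$
$u{\left(n \right)} = - \frac{n}{2}$
$G = -1$ ($G = 0 - 1 = -1$)
$W{\left(F,K \right)} = \frac{2 \left(-1 + F\right)}{K}$ ($W{\left(F,K \right)} = \frac{F - 1}{K - \frac{K}{2}} = \frac{-1 + F}{\frac{1}{2} K} = \left(-1 + F\right) \frac{2}{K} = \frac{2 \left(-1 + F\right)}{K}$)
$\left(-1477\right) \left(-3\right) + W{\left(-7,-9 \right)} \left(-99 + 16\right) = \left(-1477\right) \left(-3\right) + \frac{2 \left(-1 - 7\right)}{-9} \left(-99 + 16\right) = 4431 + 2 \left(- \frac{1}{9}\right) \left(-8\right) \left(-83\right) = 4431 + \frac{16}{9} \left(-83\right) = 4431 - \frac{1328}{9} = \frac{38551}{9}$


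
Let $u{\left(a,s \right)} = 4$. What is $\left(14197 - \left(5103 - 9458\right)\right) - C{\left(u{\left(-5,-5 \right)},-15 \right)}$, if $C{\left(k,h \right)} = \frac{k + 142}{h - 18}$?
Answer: $\frac{612362}{33} \approx 18556.0$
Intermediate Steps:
$C{\left(k,h \right)} = \frac{142 + k}{-18 + h}$
$\left(14197 - \left(5103 - 9458\right)\right) - C{\left(u{\left(-5,-5 \right)},-15 \right)} = \left(14197 - \left(5103 - 9458\right)\right) - \frac{142 + 4}{-18 - 15} = \left(14197 - \left(5103 - 9458\right)\right) - \frac{1}{-33} \cdot 146 = \left(14197 - -4355\right) - \left(- \frac{1}{33}\right) 146 = \left(14197 + 4355\right) - - \frac{146}{33} = 18552 + \frac{146}{33} = \frac{612362}{33}$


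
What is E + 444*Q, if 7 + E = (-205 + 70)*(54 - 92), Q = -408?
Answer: -176029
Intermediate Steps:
E = 5123 (E = -7 + (-205 + 70)*(54 - 92) = -7 - 135*(-38) = -7 + 5130 = 5123)
E + 444*Q = 5123 + 444*(-408) = 5123 - 181152 = -176029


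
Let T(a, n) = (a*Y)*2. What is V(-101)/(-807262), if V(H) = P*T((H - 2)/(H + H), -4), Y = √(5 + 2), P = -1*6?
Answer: 309*√7/40766731 ≈ 2.0054e-5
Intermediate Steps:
P = -6
Y = √7 ≈ 2.6458
T(a, n) = 2*a*√7 (T(a, n) = (a*√7)*2 = 2*a*√7)
V(H) = -6*√7*(-2 + H)/H (V(H) = -12*(H - 2)/(H + H)*√7 = -12*(-2 + H)/((2*H))*√7 = -12*(-2 + H)*(1/(2*H))*√7 = -12*(-2 + H)/(2*H)*√7 = -6*√7*(-2 + H)/H)
V(-101)/(-807262) = (6*√7*(2 - 1*(-101))/(-101))/(-807262) = (6*√7*(-1/101)*(2 + 101))*(-1/807262) = (6*√7*(-1/101)*103)*(-1/807262) = -618*√7/101*(-1/807262) = 309*√7/40766731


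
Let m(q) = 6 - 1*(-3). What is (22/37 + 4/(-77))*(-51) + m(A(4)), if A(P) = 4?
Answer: -53205/2849 ≈ -18.675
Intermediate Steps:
m(q) = 9 (m(q) = 6 + 3 = 9)
(22/37 + 4/(-77))*(-51) + m(A(4)) = (22/37 + 4/(-77))*(-51) + 9 = (22*(1/37) + 4*(-1/77))*(-51) + 9 = (22/37 - 4/77)*(-51) + 9 = (1546/2849)*(-51) + 9 = -78846/2849 + 9 = -53205/2849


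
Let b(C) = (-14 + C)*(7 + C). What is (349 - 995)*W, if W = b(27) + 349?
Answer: -510986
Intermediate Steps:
W = 791 (W = (-98 + 27² - 7*27) + 349 = (-98 + 729 - 189) + 349 = 442 + 349 = 791)
(349 - 995)*W = (349 - 995)*791 = -646*791 = -510986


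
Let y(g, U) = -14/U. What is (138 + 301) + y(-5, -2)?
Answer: 446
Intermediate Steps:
(138 + 301) + y(-5, -2) = (138 + 301) - 14/(-2) = 439 - 14*(-½) = 439 + 7 = 446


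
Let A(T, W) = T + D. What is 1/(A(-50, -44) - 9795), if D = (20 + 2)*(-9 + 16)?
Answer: -1/9691 ≈ -0.00010319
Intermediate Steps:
D = 154 (D = 22*7 = 154)
A(T, W) = 154 + T (A(T, W) = T + 154 = 154 + T)
1/(A(-50, -44) - 9795) = 1/((154 - 50) - 9795) = 1/(104 - 9795) = 1/(-9691) = -1/9691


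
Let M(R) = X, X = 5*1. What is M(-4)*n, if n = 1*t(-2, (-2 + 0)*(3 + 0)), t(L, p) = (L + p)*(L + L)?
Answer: 160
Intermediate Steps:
X = 5
t(L, p) = 2*L*(L + p) (t(L, p) = (L + p)*(2*L) = 2*L*(L + p))
M(R) = 5
n = 32 (n = 1*(2*(-2)*(-2 + (-2 + 0)*(3 + 0))) = 1*(2*(-2)*(-2 - 2*3)) = 1*(2*(-2)*(-2 - 6)) = 1*(2*(-2)*(-8)) = 1*32 = 32)
M(-4)*n = 5*32 = 160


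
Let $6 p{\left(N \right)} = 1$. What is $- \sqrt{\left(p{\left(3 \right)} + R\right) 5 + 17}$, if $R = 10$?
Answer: $- \frac{\sqrt{2442}}{6} \approx -8.2361$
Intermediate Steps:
$p{\left(N \right)} = \frac{1}{6}$ ($p{\left(N \right)} = \frac{1}{6} \cdot 1 = \frac{1}{6}$)
$- \sqrt{\left(p{\left(3 \right)} + R\right) 5 + 17} = - \sqrt{\left(\frac{1}{6} + 10\right) 5 + 17} = - \sqrt{\frac{61}{6} \cdot 5 + 17} = - \sqrt{\frac{305}{6} + 17} = - \sqrt{\frac{407}{6}} = - \frac{\sqrt{2442}}{6}$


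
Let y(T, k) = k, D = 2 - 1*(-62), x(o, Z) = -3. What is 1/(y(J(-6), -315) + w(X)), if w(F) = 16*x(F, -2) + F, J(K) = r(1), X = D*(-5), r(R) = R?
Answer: -1/683 ≈ -0.0014641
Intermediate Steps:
D = 64 (D = 2 + 62 = 64)
X = -320 (X = 64*(-5) = -320)
J(K) = 1
w(F) = -48 + F (w(F) = 16*(-3) + F = -48 + F)
1/(y(J(-6), -315) + w(X)) = 1/(-315 + (-48 - 320)) = 1/(-315 - 368) = 1/(-683) = -1/683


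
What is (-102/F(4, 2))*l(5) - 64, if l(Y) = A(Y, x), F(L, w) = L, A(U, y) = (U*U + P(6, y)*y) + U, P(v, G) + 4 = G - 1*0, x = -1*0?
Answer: -829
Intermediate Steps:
x = 0
P(v, G) = -4 + G (P(v, G) = -4 + (G - 1*0) = -4 + (G + 0) = -4 + G)
A(U, y) = U + U² + y*(-4 + y) (A(U, y) = (U*U + (-4 + y)*y) + U = (U² + y*(-4 + y)) + U = U + U² + y*(-4 + y))
l(Y) = Y + Y² (l(Y) = Y + Y² + 0*(-4 + 0) = Y + Y² + 0*(-4) = Y + Y² + 0 = Y + Y²)
(-102/F(4, 2))*l(5) - 64 = (-102/4)*(5*(1 + 5)) - 64 = (-102*¼)*(5*6) - 64 = -51/2*30 - 64 = -765 - 64 = -829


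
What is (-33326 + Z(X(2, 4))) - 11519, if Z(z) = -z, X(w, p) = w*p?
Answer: -44853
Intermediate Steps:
X(w, p) = p*w
(-33326 + Z(X(2, 4))) - 11519 = (-33326 - 4*2) - 11519 = (-33326 - 1*8) - 11519 = (-33326 - 8) - 11519 = -33334 - 11519 = -44853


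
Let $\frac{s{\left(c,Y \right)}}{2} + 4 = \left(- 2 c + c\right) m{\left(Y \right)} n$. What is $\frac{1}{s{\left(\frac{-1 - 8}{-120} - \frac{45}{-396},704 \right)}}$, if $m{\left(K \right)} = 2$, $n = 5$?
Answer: $- \frac{22}{259} \approx -0.084942$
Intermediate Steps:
$s{\left(c,Y \right)} = -8 - 20 c$ ($s{\left(c,Y \right)} = -8 + 2 \left(- 2 c + c\right) 2 \cdot 5 = -8 + 2 - c 2 \cdot 5 = -8 + 2 - 2 c 5 = -8 + 2 \left(- 10 c\right) = -8 - 20 c$)
$\frac{1}{s{\left(\frac{-1 - 8}{-120} - \frac{45}{-396},704 \right)}} = \frac{1}{-8 - 20 \left(\frac{-1 - 8}{-120} - \frac{45}{-396}\right)} = \frac{1}{-8 - 20 \left(\left(-1 - 8\right) \left(- \frac{1}{120}\right) - - \frac{5}{44}\right)} = \frac{1}{-8 - 20 \left(\left(-9\right) \left(- \frac{1}{120}\right) + \frac{5}{44}\right)} = \frac{1}{-8 - 20 \left(\frac{3}{40} + \frac{5}{44}\right)} = \frac{1}{-8 - \frac{83}{22}} = \frac{1}{- \frac{259}{22}} = - \frac{22}{259}$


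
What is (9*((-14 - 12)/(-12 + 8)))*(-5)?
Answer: -585/2 ≈ -292.50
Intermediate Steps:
(9*((-14 - 12)/(-12 + 8)))*(-5) = (9*(-26/(-4)))*(-5) = (9*(-26*(-1/4)))*(-5) = (9*(13/2))*(-5) = (117/2)*(-5) = -585/2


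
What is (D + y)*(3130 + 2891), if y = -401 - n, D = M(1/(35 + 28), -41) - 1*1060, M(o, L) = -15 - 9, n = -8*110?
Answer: -3642705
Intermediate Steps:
n = -880
M(o, L) = -24
D = -1084 (D = -24 - 1*1060 = -24 - 1060 = -1084)
y = 479 (y = -401 - 1*(-880) = -401 + 880 = 479)
(D + y)*(3130 + 2891) = (-1084 + 479)*(3130 + 2891) = -605*6021 = -3642705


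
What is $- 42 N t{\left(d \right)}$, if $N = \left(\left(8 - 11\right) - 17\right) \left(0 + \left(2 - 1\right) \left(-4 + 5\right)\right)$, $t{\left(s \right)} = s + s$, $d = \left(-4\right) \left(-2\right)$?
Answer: $13440$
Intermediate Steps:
$d = 8$
$t{\left(s \right)} = 2 s$
$N = -20$ ($N = \left(-3 - 17\right) \left(0 + 1 \cdot 1\right) = - 20 \left(0 + 1\right) = \left(-20\right) 1 = -20$)
$- 42 N t{\left(d \right)} = \left(-42\right) \left(-20\right) 2 \cdot 8 = 840 \cdot 16 = 13440$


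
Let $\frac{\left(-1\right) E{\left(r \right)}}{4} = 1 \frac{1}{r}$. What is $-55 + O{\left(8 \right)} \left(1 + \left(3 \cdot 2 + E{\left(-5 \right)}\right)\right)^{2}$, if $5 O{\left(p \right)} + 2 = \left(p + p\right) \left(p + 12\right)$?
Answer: $\frac{476803}{125} \approx 3814.4$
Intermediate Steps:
$E{\left(r \right)} = - \frac{4}{r}$ ($E{\left(r \right)} = - 4 \cdot 1 \frac{1}{r} = - \frac{4}{r}$)
$O{\left(p \right)} = - \frac{2}{5} + \frac{2 p \left(12 + p\right)}{5}$ ($O{\left(p \right)} = - \frac{2}{5} + \frac{\left(p + p\right) \left(p + 12\right)}{5} = - \frac{2}{5} + \frac{2 p \left(12 + p\right)}{5}$)
$-55 + O{\left(8 \right)} \left(1 + \left(3 \cdot 2 + E{\left(-5 \right)}\right)\right)^{2} = -55 + \left(- \frac{2}{5} + \frac{2 \cdot 8^{2}}{5} + \frac{24}{5} \cdot 8\right) \left(1 + \left(3 \cdot 2 - \frac{4}{-5}\right)\right)^{2} = -55 + \left(- \frac{2}{5} + \frac{2}{5} \cdot 64 + \frac{192}{5}\right) \left(1 + \left(6 - - \frac{4}{5}\right)\right)^{2} = -55 + \left(- \frac{2}{5} + \frac{128}{5} + \frac{192}{5}\right) \left(1 + \left(6 + \frac{4}{5}\right)\right)^{2} = -55 + \frac{318 \left(1 + \frac{34}{5}\right)^{2}}{5} = -55 + \frac{318 \left(\frac{39}{5}\right)^{2}}{5} = -55 + \frac{318}{5} \cdot \frac{1521}{25} = -55 + \frac{483678}{125} = \frac{476803}{125}$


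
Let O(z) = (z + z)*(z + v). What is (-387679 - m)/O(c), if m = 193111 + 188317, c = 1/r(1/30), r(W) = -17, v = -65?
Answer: -222271923/2212 ≈ -1.0048e+5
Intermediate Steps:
c = -1/17 (c = 1/(-17) = -1/17 ≈ -0.058824)
O(z) = 2*z*(-65 + z) (O(z) = (z + z)*(z - 65) = (2*z)*(-65 + z) = 2*z*(-65 + z))
m = 381428
(-387679 - m)/O(c) = (-387679 - 1*381428)/((2*(-1/17)*(-65 - 1/17))) = (-387679 - 381428)/((2*(-1/17)*(-1106/17))) = -769107/2212/289 = -769107*289/2212 = -222271923/2212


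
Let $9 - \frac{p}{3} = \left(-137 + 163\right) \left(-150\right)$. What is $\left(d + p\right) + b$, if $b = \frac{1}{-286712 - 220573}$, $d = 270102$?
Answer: $\frac{142967624264}{507285} \approx 2.8183 \cdot 10^{5}$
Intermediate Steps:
$b = - \frac{1}{507285}$ ($b = \frac{1}{-507285} = - \frac{1}{507285} \approx -1.9713 \cdot 10^{-6}$)
$p = 11727$ ($p = 27 - 3 \left(-137 + 163\right) \left(-150\right) = 27 - 3 \cdot 26 \left(-150\right) = 27 - -11700 = 27 + 11700 = 11727$)
$\left(d + p\right) + b = \left(270102 + 11727\right) - \frac{1}{507285} = 281829 - \frac{1}{507285} = \frac{142967624264}{507285}$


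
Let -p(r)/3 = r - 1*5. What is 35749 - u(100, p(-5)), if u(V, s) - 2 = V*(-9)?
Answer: 36647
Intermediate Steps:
p(r) = 15 - 3*r (p(r) = -3*(r - 1*5) = -3*(r - 5) = -3*(-5 + r) = 15 - 3*r)
u(V, s) = 2 - 9*V (u(V, s) = 2 + V*(-9) = 2 - 9*V)
35749 - u(100, p(-5)) = 35749 - (2 - 9*100) = 35749 - (2 - 900) = 35749 - 1*(-898) = 35749 + 898 = 36647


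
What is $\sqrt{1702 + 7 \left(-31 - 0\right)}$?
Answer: $3 \sqrt{165} \approx 38.536$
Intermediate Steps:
$\sqrt{1702 + 7 \left(-31 - 0\right)} = \sqrt{1702 + 7 \left(-31 + 0\right)} = \sqrt{1702 + 7 \left(-31\right)} = \sqrt{1702 - 217} = \sqrt{1485} = 3 \sqrt{165}$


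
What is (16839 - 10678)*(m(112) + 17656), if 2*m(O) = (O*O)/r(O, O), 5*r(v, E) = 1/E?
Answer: 21748182136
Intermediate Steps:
r(v, E) = 1/(5*E)
m(O) = 5*O**3/2 (m(O) = ((O*O)/((1/(5*O))))/2 = (O**2*(5*O))/2 = (5*O**3)/2 = 5*O**3/2)
(16839 - 10678)*(m(112) + 17656) = (16839 - 10678)*((5/2)*112**3 + 17656) = 6161*((5/2)*1404928 + 17656) = 6161*(3512320 + 17656) = 6161*3529976 = 21748182136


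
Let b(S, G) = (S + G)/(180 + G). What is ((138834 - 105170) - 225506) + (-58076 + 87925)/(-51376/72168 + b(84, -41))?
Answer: -134261436941/504755 ≈ -2.6599e+5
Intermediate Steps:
b(S, G) = (G + S)/(180 + G)
((138834 - 105170) - 225506) + (-58076 + 87925)/(-51376/72168 + b(84, -41)) = ((138834 - 105170) - 225506) + (-58076 + 87925)/(-51376/72168 + (-41 + 84)/(180 - 41)) = (33664 - 225506) + 29849/(-51376*1/72168 + 43/139) = -191842 + 29849/(-6422/9021 + (1/139)*43) = -191842 + 29849/(-6422/9021 + 43/139) = -191842 + 29849/(-504755/1253919) = -191842 + 29849*(-1253919/504755) = -191842 - 37428228231/504755 = -134261436941/504755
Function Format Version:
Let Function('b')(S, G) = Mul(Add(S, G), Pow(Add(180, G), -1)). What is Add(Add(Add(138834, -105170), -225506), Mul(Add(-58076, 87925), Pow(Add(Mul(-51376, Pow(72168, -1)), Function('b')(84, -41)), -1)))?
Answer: Rational(-134261436941, 504755) ≈ -2.6599e+5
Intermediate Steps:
Function('b')(S, G) = Mul(Pow(Add(180, G), -1), Add(G, S)) (Function('b')(S, G) = Mul(Add(G, S), Pow(Add(180, G), -1)) = Mul(Pow(Add(180, G), -1), Add(G, S)))
Add(Add(Add(138834, -105170), -225506), Mul(Add(-58076, 87925), Pow(Add(Mul(-51376, Pow(72168, -1)), Function('b')(84, -41)), -1))) = Add(Add(Add(138834, -105170), -225506), Mul(Add(-58076, 87925), Pow(Add(Mul(-51376, Pow(72168, -1)), Mul(Pow(Add(180, -41), -1), Add(-41, 84))), -1))) = Add(Add(33664, -225506), Mul(29849, Pow(Add(Mul(-51376, Rational(1, 72168)), Mul(Pow(139, -1), 43)), -1))) = Add(-191842, Mul(29849, Pow(Add(Rational(-6422, 9021), Mul(Rational(1, 139), 43)), -1))) = Add(-191842, Mul(29849, Pow(Add(Rational(-6422, 9021), Rational(43, 139)), -1))) = Add(-191842, Mul(29849, Pow(Rational(-504755, 1253919), -1))) = Add(-191842, Mul(29849, Rational(-1253919, 504755))) = Add(-191842, Rational(-37428228231, 504755)) = Rational(-134261436941, 504755)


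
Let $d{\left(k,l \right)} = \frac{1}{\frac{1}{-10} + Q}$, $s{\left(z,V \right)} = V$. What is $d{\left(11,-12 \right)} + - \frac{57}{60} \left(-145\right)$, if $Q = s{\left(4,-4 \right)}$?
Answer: $\frac{22551}{164} \approx 137.51$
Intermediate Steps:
$Q = -4$
$d{\left(k,l \right)} = - \frac{10}{41}$ ($d{\left(k,l \right)} = \frac{1}{\frac{1}{-10} - 4} = \frac{1}{- \frac{1}{10} - 4} = \frac{1}{- \frac{41}{10}} = - \frac{10}{41}$)
$d{\left(11,-12 \right)} + - \frac{57}{60} \left(-145\right) = - \frac{10}{41} + - \frac{57}{60} \left(-145\right) = - \frac{10}{41} + \left(-57\right) \frac{1}{60} \left(-145\right) = - \frac{10}{41} - - \frac{551}{4} = - \frac{10}{41} + \frac{551}{4} = \frac{22551}{164}$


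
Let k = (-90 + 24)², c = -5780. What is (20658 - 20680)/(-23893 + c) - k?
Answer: -129255566/29673 ≈ -4356.0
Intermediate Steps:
k = 4356 (k = (-66)² = 4356)
(20658 - 20680)/(-23893 + c) - k = (20658 - 20680)/(-23893 - 5780) - 1*4356 = -22/(-29673) - 4356 = -22*(-1/29673) - 4356 = 22/29673 - 4356 = -129255566/29673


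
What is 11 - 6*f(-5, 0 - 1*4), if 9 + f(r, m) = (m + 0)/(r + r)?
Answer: 313/5 ≈ 62.600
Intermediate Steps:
f(r, m) = -9 + m/(2*r) (f(r, m) = -9 + (m + 0)/(r + r) = -9 + m/((2*r)) = -9 + m*(1/(2*r)) = -9 + m/(2*r))
11 - 6*f(-5, 0 - 1*4) = 11 - 6*(-9 + (1/2)*(0 - 1*4)/(-5)) = 11 - 6*(-9 + (1/2)*(0 - 4)*(-1/5)) = 11 - 6*(-9 + (1/2)*(-4)*(-1/5)) = 11 - 6*(-9 + 2/5) = 11 - 6*(-43/5) = 11 + 258/5 = 313/5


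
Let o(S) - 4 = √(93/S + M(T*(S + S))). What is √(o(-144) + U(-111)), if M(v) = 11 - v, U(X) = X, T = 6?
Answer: √(-3852 + 3*√250323)/6 ≈ 8.0812*I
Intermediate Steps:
o(S) = 4 + √(11 - 12*S + 93/S) (o(S) = 4 + √(93/S + (11 - 6*(S + S))) = 4 + √(93/S + (11 - 6*2*S)) = 4 + √(93/S + (11 - 12*S)) = 4 + √(11 - 12*S + 93/S))
√(o(-144) + U(-111)) = √((4 + √(11 - 12*(-144) + 93/(-144))) - 111) = √((4 + √(11 + 1728 + 93*(-1/144))) - 111) = √((4 + √(11 + 1728 - 31/48)) - 111) = √((4 + √(83441/48)) - 111) = √((4 + √250323/12) - 111) = √(-107 + √250323/12)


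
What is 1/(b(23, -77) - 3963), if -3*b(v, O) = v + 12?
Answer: -3/11924 ≈ -0.00025159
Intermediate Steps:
b(v, O) = -4 - v/3 (b(v, O) = -(v + 12)/3 = -(12 + v)/3 = -4 - v/3)
1/(b(23, -77) - 3963) = 1/((-4 - ⅓*23) - 3963) = 1/((-4 - 23/3) - 3963) = 1/(-35/3 - 3963) = 1/(-11924/3) = -3/11924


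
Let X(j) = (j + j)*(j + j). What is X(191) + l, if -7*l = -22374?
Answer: 1043842/7 ≈ 1.4912e+5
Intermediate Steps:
l = 22374/7 (l = -1/7*(-22374) = 22374/7 ≈ 3196.3)
X(j) = 4*j**2 (X(j) = (2*j)*(2*j) = 4*j**2)
X(191) + l = 4*191**2 + 22374/7 = 4*36481 + 22374/7 = 145924 + 22374/7 = 1043842/7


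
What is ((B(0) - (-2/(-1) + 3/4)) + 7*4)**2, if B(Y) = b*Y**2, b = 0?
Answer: 10201/16 ≈ 637.56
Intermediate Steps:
B(Y) = 0 (B(Y) = 0*Y**2 = 0)
((B(0) - (-2/(-1) + 3/4)) + 7*4)**2 = ((0 - (-2/(-1) + 3/4)) + 7*4)**2 = ((0 - (-2*(-1) + 3*(1/4))) + 28)**2 = ((0 - (2 + 3/4)) + 28)**2 = ((0 - 1*11/4) + 28)**2 = ((0 - 11/4) + 28)**2 = (-11/4 + 28)**2 = (101/4)**2 = 10201/16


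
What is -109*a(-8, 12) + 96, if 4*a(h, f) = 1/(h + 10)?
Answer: 659/8 ≈ 82.375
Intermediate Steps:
a(h, f) = 1/(4*(10 + h)) (a(h, f) = 1/(4*(h + 10)) = 1/(4*(10 + h)))
-109*a(-8, 12) + 96 = -109/(4*(10 - 8)) + 96 = -109/(4*2) + 96 = -109*1/8 + 96 = -109/8 + 96 = 659/8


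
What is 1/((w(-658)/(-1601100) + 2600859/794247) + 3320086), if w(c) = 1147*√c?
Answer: 298280826534933979388299215000/990318973004132398676039368388593361 + 64360667040736280850*I*√658/990318973004132398676039368388593361 ≈ 3.012e-7 + 1.6671e-15*I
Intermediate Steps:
1/((w(-658)/(-1601100) + 2600859/794247) + 3320086) = 1/(((1147*√(-658))/(-1601100) + 2600859/794247) + 3320086) = 1/(((1147*(I*√658))*(-1/1601100) + 2600859*(1/794247)) + 3320086) = 1/(((1147*I*√658)*(-1/1601100) + 866953/264749) + 3320086) = 1/((-1147*I*√658/1601100 + 866953/264749) + 3320086) = 1/((866953/264749 - 1147*I*√658/1601100) + 3320086) = 1/(878990315367/264749 - 1147*I*√658/1601100)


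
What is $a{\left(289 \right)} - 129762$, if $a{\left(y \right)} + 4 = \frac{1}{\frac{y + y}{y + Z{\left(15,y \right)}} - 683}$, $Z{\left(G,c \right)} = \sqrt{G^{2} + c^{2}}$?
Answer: $- \frac{43186814567475}{332805313} - \frac{578 \sqrt{83746}}{332805313} \approx -1.2977 \cdot 10^{5}$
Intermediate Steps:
$a{\left(y \right)} = -4 + \frac{1}{-683 + \frac{2 y}{y + \sqrt{225 + y^{2}}}}$ ($a{\left(y \right)} = -4 + \frac{1}{\frac{y + y}{y + \sqrt{15^{2} + y^{2}}} - 683} = -4 + \frac{1}{\frac{2 y}{y + \sqrt{225 + y^{2}}} - 683} = -4 + \frac{1}{-683 + \frac{2 y}{y + \sqrt{225 + y^{2}}}}$)
$a{\left(289 \right)} - 129762 = \frac{- 2733 \sqrt{225 + 289^{2}} - 787525}{681 \cdot 289 + 683 \sqrt{225 + 289^{2}}} - 129762 = \frac{- 2733 \sqrt{225 + 83521} - 787525}{196809 + 683 \sqrt{225 + 83521}} - 129762 = \frac{- 2733 \sqrt{83746} - 787525}{196809 + 683 \sqrt{83746}} - 129762 = \frac{-787525 - 2733 \sqrt{83746}}{196809 + 683 \sqrt{83746}} - 129762 = -129762 + \frac{-787525 - 2733 \sqrt{83746}}{196809 + 683 \sqrt{83746}}$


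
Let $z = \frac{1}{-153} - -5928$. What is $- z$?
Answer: $- \frac{906983}{153} \approx -5928.0$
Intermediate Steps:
$z = \frac{906983}{153}$ ($z = - \frac{1}{153} + 5928 = \frac{906983}{153} \approx 5928.0$)
$- z = \left(-1\right) \frac{906983}{153} = - \frac{906983}{153}$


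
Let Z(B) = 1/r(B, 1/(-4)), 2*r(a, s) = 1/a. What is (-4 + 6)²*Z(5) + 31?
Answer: 71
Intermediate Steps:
r(a, s) = 1/(2*a)
Z(B) = 2*B (Z(B) = 1/(1/(2*B)) = 2*B)
(-4 + 6)²*Z(5) + 31 = (-4 + 6)²*(2*5) + 31 = 2²*10 + 31 = 4*10 + 31 = 40 + 31 = 71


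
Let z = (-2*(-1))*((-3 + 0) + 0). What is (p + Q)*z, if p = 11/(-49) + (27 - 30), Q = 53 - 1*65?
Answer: 4476/49 ≈ 91.347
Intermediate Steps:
Q = -12 (Q = 53 - 65 = -12)
p = -158/49 (p = 11*(-1/49) - 3 = -11/49 - 3 = -158/49 ≈ -3.2245)
z = -6 (z = 2*(-3 + 0) = 2*(-3) = -6)
(p + Q)*z = (-158/49 - 12)*(-6) = -746/49*(-6) = 4476/49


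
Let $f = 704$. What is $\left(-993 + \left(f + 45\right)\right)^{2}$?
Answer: $59536$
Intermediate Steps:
$\left(-993 + \left(f + 45\right)\right)^{2} = \left(-993 + \left(704 + 45\right)\right)^{2} = \left(-993 + 749\right)^{2} = \left(-244\right)^{2} = 59536$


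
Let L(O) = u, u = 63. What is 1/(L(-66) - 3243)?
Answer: -1/3180 ≈ -0.00031447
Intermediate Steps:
L(O) = 63
1/(L(-66) - 3243) = 1/(63 - 3243) = 1/(-3180) = -1/3180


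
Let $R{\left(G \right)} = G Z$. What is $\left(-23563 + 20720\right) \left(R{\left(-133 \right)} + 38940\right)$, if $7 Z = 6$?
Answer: $-110382318$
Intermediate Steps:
$Z = \frac{6}{7}$ ($Z = \frac{1}{7} \cdot 6 = \frac{6}{7} \approx 0.85714$)
$R{\left(G \right)} = \frac{6 G}{7}$ ($R{\left(G \right)} = G \frac{6}{7} = \frac{6 G}{7}$)
$\left(-23563 + 20720\right) \left(R{\left(-133 \right)} + 38940\right) = \left(-23563 + 20720\right) \left(\frac{6}{7} \left(-133\right) + 38940\right) = - 2843 \left(-114 + 38940\right) = \left(-2843\right) 38826 = -110382318$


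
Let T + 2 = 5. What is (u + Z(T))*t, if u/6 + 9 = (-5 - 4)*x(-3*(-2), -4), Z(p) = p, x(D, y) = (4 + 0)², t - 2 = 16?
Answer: -16470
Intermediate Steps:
t = 18 (t = 2 + 16 = 18)
T = 3 (T = -2 + 5 = 3)
x(D, y) = 16 (x(D, y) = 4² = 16)
u = -918 (u = -54 + 6*((-5 - 4)*16) = -54 + 6*(-9*16) = -54 + 6*(-144) = -54 - 864 = -918)
(u + Z(T))*t = (-918 + 3)*18 = -915*18 = -16470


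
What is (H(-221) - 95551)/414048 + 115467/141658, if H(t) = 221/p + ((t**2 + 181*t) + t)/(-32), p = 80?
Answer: 82995281191/142189603840 ≈ 0.58369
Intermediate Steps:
H(t) = 221/80 - 91*t/16 - t**2/32 (H(t) = 221/80 + ((t**2 + 181*t) + t)/(-32) = 221*(1/80) + (t**2 + 182*t)*(-1/32) = 221/80 + (-91*t/16 - t**2/32) = 221/80 - 91*t/16 - t**2/32)
(H(-221) - 95551)/414048 + 115467/141658 = ((221/80 - 1/32*(-221)*(182 - 221)) - 95551)/414048 + 115467/141658 = ((221/80 - 1/32*(-221)*(-39)) - 95551)*(1/414048) + 115467*(1/141658) = ((221/80 - 8619/32) - 95551)*(1/414048) + 10497/12878 = (-42653/160 - 95551)*(1/414048) + 10497/12878 = -15330813/160*1/414048 + 10497/12878 = -5110271/22082560 + 10497/12878 = 82995281191/142189603840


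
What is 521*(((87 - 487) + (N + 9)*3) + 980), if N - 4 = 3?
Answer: 327188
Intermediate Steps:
N = 7 (N = 4 + 3 = 7)
521*(((87 - 487) + (N + 9)*3) + 980) = 521*(((87 - 487) + (7 + 9)*3) + 980) = 521*((-400 + 16*3) + 980) = 521*((-400 + 48) + 980) = 521*(-352 + 980) = 521*628 = 327188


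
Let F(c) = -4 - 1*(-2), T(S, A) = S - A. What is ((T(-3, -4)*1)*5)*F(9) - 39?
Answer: -49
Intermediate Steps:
F(c) = -2 (F(c) = -4 + 2 = -2)
((T(-3, -4)*1)*5)*F(9) - 39 = (((-3 - 1*(-4))*1)*5)*(-2) - 39 = (((-3 + 4)*1)*5)*(-2) - 39 = ((1*1)*5)*(-2) - 39 = (1*5)*(-2) - 39 = 5*(-2) - 39 = -10 - 39 = -49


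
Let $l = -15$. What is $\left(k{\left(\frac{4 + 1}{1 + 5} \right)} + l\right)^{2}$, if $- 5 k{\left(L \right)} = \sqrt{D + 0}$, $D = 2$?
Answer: $\frac{\left(75 + \sqrt{2}\right)^{2}}{25} \approx 233.57$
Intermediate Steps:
$k{\left(L \right)} = - \frac{\sqrt{2}}{5}$ ($k{\left(L \right)} = - \frac{\sqrt{2 + 0}}{5} = - \frac{\sqrt{2}}{5}$)
$\left(k{\left(\frac{4 + 1}{1 + 5} \right)} + l\right)^{2} = \left(- \frac{\sqrt{2}}{5} - 15\right)^{2} = \left(-15 - \frac{\sqrt{2}}{5}\right)^{2}$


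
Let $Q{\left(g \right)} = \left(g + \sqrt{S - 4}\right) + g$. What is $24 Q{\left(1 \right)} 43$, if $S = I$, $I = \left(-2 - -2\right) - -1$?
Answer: $2064 + 1032 i \sqrt{3} \approx 2064.0 + 1787.5 i$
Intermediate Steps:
$I = 1$ ($I = \left(-2 + 2\right) + 1 = 0 + 1 = 1$)
$S = 1$
$Q{\left(g \right)} = 2 g + i \sqrt{3}$ ($Q{\left(g \right)} = \left(g + \sqrt{1 - 4}\right) + g = \left(g + \sqrt{-3}\right) + g = \left(g + i \sqrt{3}\right) + g = 2 g + i \sqrt{3}$)
$24 Q{\left(1 \right)} 43 = 24 \left(2 \cdot 1 + i \sqrt{3}\right) 43 = 24 \left(2 + i \sqrt{3}\right) 43 = \left(48 + 24 i \sqrt{3}\right) 43 = 2064 + 1032 i \sqrt{3}$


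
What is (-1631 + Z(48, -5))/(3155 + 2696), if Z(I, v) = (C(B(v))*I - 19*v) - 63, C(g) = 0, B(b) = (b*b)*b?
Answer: -1599/5851 ≈ -0.27329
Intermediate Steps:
B(b) = b³ (B(b) = b²*b = b³)
Z(I, v) = -63 - 19*v (Z(I, v) = (0*I - 19*v) - 63 = (0 - 19*v) - 63 = -19*v - 63 = -63 - 19*v)
(-1631 + Z(48, -5))/(3155 + 2696) = (-1631 + (-63 - 19*(-5)))/(3155 + 2696) = (-1631 + (-63 + 95))/5851 = (-1631 + 32)*(1/5851) = -1599*1/5851 = -1599/5851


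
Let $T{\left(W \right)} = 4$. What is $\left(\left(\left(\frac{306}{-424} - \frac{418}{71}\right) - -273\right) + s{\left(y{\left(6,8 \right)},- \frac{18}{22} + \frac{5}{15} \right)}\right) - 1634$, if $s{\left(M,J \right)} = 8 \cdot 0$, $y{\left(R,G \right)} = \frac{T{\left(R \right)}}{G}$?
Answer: $- \frac{20585251}{15052} \approx -1367.6$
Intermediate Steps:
$y{\left(R,G \right)} = \frac{4}{G}$
$s{\left(M,J \right)} = 0$
$\left(\left(\left(\frac{306}{-424} - \frac{418}{71}\right) - -273\right) + s{\left(y{\left(6,8 \right)},- \frac{18}{22} + \frac{5}{15} \right)}\right) - 1634 = \left(\left(\left(\frac{306}{-424} - \frac{418}{71}\right) - -273\right) + 0\right) - 1634 = \left(\left(\left(306 \left(- \frac{1}{424}\right) - \frac{418}{71}\right) + 273\right) + 0\right) - 1634 = \left(\left(\left(- \frac{153}{212} - \frac{418}{71}\right) + 273\right) + 0\right) - 1634 = \left(\left(- \frac{99479}{15052} + 273\right) + 0\right) - 1634 = \left(\frac{4009717}{15052} + 0\right) - 1634 = \frac{4009717}{15052} - 1634 = - \frac{20585251}{15052}$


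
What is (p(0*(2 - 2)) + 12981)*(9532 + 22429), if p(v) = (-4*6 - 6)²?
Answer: 443650641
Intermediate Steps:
p(v) = 900 (p(v) = (-24 - 6)² = (-30)² = 900)
(p(0*(2 - 2)) + 12981)*(9532 + 22429) = (900 + 12981)*(9532 + 22429) = 13881*31961 = 443650641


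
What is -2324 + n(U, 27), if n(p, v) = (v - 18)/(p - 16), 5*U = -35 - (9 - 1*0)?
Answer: -288221/124 ≈ -2324.4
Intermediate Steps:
U = -44/5 (U = (-35 - (9 - 1*0))/5 = (-35 - (9 + 0))/5 = (-35 - 1*9)/5 = (-35 - 9)/5 = (1/5)*(-44) = -44/5 ≈ -8.8000)
n(p, v) = (-18 + v)/(-16 + p)
-2324 + n(U, 27) = -2324 + (-18 + 27)/(-16 - 44/5) = -2324 + 9/(-124/5) = -2324 - 5/124*9 = -2324 - 45/124 = -288221/124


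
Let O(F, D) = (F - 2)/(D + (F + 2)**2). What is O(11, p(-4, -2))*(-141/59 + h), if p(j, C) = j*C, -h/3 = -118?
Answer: 62235/3481 ≈ 17.878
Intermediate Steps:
h = 354 (h = -3*(-118) = 354)
p(j, C) = C*j
O(F, D) = (-2 + F)/(D + (2 + F)**2)
O(11, p(-4, -2))*(-141/59 + h) = ((-2 + 11)/(-2*(-4) + (2 + 11)**2))*(-141/59 + 354) = (9/(8 + 13**2))*(-141*1/59 + 354) = (9/(8 + 169))*(-141/59 + 354) = (9/177)*(20745/59) = ((1/177)*9)*(20745/59) = (3/59)*(20745/59) = 62235/3481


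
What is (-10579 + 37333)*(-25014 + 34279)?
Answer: 247875810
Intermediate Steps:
(-10579 + 37333)*(-25014 + 34279) = 26754*9265 = 247875810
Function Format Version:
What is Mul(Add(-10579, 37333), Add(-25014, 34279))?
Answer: 247875810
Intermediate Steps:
Mul(Add(-10579, 37333), Add(-25014, 34279)) = Mul(26754, 9265) = 247875810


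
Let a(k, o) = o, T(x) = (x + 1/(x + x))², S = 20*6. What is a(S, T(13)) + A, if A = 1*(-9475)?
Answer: -6290179/676 ≈ -9305.0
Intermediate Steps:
A = -9475
S = 120
T(x) = (x + 1/(2*x))²
a(S, T(13)) + A = (¼)*(1 + 2*13²)²/13² - 9475 = (¼)*(1/169)*(1 + 2*169)² - 9475 = (¼)*(1/169)*(1 + 338)² - 9475 = (¼)*(1/169)*339² - 9475 = (¼)*(1/169)*114921 - 9475 = 114921/676 - 9475 = -6290179/676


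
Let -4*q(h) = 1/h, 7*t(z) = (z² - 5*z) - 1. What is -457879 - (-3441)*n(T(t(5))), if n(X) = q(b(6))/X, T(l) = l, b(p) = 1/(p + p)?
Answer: -385618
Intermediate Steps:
t(z) = -⅐ - 5*z/7 + z²/7 (t(z) = ((z² - 5*z) - 1)/7 = (-1 + z² - 5*z)/7 = -⅐ - 5*z/7 + z²/7)
b(p) = 1/(2*p)
q(h) = -1/(4*h)
n(X) = -3/X (n(X) = (-1/(4*((½)/6)))/X = (-1/(4*((½)*(⅙))))/X = (-1/(4*1/12))/X = (-¼*12)/X = -3/X)
-457879 - (-3441)*n(T(t(5))) = -457879 - (-3441)*(-3/(-⅐ - 5/7*5 + (⅐)*5²)) = -457879 - (-3441)*(-3/(-⅐ - 25/7 + (⅐)*25)) = -457879 - (-3441)*(-3/(-⅐ - 25/7 + 25/7)) = -457879 - (-3441)*(-3/(-⅐)) = -457879 - (-3441)*(-3*(-7)) = -457879 - (-3441)*21 = -457879 - 1*(-72261) = -457879 + 72261 = -385618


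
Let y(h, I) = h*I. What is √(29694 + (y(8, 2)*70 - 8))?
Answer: √30806 ≈ 175.52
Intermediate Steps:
y(h, I) = I*h
√(29694 + (y(8, 2)*70 - 8)) = √(29694 + ((2*8)*70 - 8)) = √(29694 + (16*70 - 8)) = √(29694 + (1120 - 8)) = √(29694 + 1112) = √30806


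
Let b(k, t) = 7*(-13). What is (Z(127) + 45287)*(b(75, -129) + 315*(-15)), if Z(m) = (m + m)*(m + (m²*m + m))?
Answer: -2506241993360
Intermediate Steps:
b(k, t) = -91
Z(m) = 2*m*(m³ + 2*m) (Z(m) = (2*m)*(m + (m³ + m)) = (2*m)*(m + (m + m³)) = (2*m)*(m³ + 2*m) = 2*m*(m³ + 2*m))
(Z(127) + 45287)*(b(75, -129) + 315*(-15)) = (2*127²*(2 + 127²) + 45287)*(-91 + 315*(-15)) = (2*16129*(2 + 16129) + 45287)*(-91 - 4725) = (2*16129*16131 + 45287)*(-4816) = (520353798 + 45287)*(-4816) = 520399085*(-4816) = -2506241993360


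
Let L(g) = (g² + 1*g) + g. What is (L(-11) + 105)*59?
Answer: 12036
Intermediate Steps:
L(g) = g² + 2*g (L(g) = (g² + g) + g = (g + g²) + g = g² + 2*g)
(L(-11) + 105)*59 = (-11*(2 - 11) + 105)*59 = (-11*(-9) + 105)*59 = (99 + 105)*59 = 204*59 = 12036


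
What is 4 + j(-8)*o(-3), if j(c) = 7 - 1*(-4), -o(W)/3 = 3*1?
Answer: -95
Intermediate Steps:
o(W) = -9
j(c) = 11 (j(c) = 7 + 4 = 11)
4 + j(-8)*o(-3) = 4 + 11*(-9) = 4 - 99 = -95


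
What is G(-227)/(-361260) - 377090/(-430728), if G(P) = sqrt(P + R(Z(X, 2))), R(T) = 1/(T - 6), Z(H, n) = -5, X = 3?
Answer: 188545/215364 - I*sqrt(27478)/3973860 ≈ 0.87547 - 4.1714e-5*I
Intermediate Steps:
R(T) = 1/(-6 + T)
G(P) = sqrt(-1/11 + P) (G(P) = sqrt(P + 1/(-6 - 5)) = sqrt(P + 1/(-11)) = sqrt(P - 1/11) = sqrt(-1/11 + P))
G(-227)/(-361260) - 377090/(-430728) = (sqrt(-11 + 121*(-227))/11)/(-361260) - 377090/(-430728) = (sqrt(-11 - 27467)/11)*(-1/361260) - 377090*(-1/430728) = (sqrt(-27478)/11)*(-1/361260) + 188545/215364 = ((I*sqrt(27478))/11)*(-1/361260) + 188545/215364 = (I*sqrt(27478)/11)*(-1/361260) + 188545/215364 = -I*sqrt(27478)/3973860 + 188545/215364 = 188545/215364 - I*sqrt(27478)/3973860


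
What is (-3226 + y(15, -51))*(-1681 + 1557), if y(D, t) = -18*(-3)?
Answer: 393328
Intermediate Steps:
y(D, t) = 54 (y(D, t) = -1*(-54) = 54)
(-3226 + y(15, -51))*(-1681 + 1557) = (-3226 + 54)*(-1681 + 1557) = -3172*(-124) = 393328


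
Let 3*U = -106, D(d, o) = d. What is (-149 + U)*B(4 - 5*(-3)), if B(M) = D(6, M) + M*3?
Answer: -11613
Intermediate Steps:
U = -106/3 (U = (1/3)*(-106) = -106/3 ≈ -35.333)
B(M) = 6 + 3*M (B(M) = 6 + M*3 = 6 + 3*M)
(-149 + U)*B(4 - 5*(-3)) = (-149 - 106/3)*(6 + 3*(4 - 5*(-3))) = -553*(6 + 3*(4 + 15))/3 = -553*(6 + 3*19)/3 = -553*(6 + 57)/3 = -553/3*63 = -11613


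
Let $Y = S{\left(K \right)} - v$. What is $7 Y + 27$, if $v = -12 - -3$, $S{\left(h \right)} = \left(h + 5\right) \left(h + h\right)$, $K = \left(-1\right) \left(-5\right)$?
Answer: $790$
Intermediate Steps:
$K = 5$
$S{\left(h \right)} = 2 h \left(5 + h\right)$ ($S{\left(h \right)} = \left(5 + h\right) 2 h = 2 h \left(5 + h\right)$)
$v = -9$ ($v = -12 + 3 = -9$)
$Y = 109$ ($Y = 2 \cdot 5 \left(5 + 5\right) - -9 = 2 \cdot 5 \cdot 10 + 9 = 100 + 9 = 109$)
$7 Y + 27 = 7 \cdot 109 + 27 = 763 + 27 = 790$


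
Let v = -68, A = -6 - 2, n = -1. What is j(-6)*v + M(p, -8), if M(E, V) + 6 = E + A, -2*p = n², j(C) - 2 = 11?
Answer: -1797/2 ≈ -898.50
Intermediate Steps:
j(C) = 13 (j(C) = 2 + 11 = 13)
p = -½ (p = -½*(-1)² = -½*1 = -½ ≈ -0.50000)
A = -8
M(E, V) = -14 + E (M(E, V) = -6 + (E - 8) = -6 + (-8 + E) = -14 + E)
j(-6)*v + M(p, -8) = 13*(-68) + (-14 - ½) = -884 - 29/2 = -1797/2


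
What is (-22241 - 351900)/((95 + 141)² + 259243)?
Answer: -16267/13693 ≈ -1.1880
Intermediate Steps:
(-22241 - 351900)/((95 + 141)² + 259243) = -374141/(236² + 259243) = -374141/(55696 + 259243) = -374141/314939 = -374141*1/314939 = -16267/13693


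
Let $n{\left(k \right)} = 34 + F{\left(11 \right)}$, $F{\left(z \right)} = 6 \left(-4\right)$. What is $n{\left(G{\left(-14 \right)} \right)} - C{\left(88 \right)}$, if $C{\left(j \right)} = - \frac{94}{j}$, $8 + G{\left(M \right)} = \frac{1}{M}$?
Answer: $\frac{487}{44} \approx 11.068$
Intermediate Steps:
$G{\left(M \right)} = -8 + \frac{1}{M}$
$F{\left(z \right)} = -24$
$n{\left(k \right)} = 10$ ($n{\left(k \right)} = 34 - 24 = 10$)
$n{\left(G{\left(-14 \right)} \right)} - C{\left(88 \right)} = 10 - - \frac{94}{88} = 10 - \left(-94\right) \frac{1}{88} = 10 - - \frac{47}{44} = 10 + \frac{47}{44} = \frac{487}{44}$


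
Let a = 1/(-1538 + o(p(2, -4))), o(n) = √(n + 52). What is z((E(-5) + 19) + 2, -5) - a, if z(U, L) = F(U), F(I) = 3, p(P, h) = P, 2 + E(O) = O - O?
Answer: 3548854/1182695 + 3*√6/2365390 ≈ 3.0007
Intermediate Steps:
E(O) = -2 (E(O) = -2 + (O - O) = -2 + 0 = -2)
z(U, L) = 3
o(n) = √(52 + n)
a = 1/(-1538 + 3*√6) (a = 1/(-1538 + √(52 + 2)) = 1/(-1538 + √54) = 1/(-1538 + 3*√6) ≈ -0.00065332)
z((E(-5) + 19) + 2, -5) - a = 3 - (-769/1182695 - 3*√6/2365390) = 3 + (769/1182695 + 3*√6/2365390) = 3548854/1182695 + 3*√6/2365390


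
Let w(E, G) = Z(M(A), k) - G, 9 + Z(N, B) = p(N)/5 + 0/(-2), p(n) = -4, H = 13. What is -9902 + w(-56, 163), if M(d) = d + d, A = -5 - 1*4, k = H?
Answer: -50374/5 ≈ -10075.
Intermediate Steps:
k = 13
A = -9 (A = -5 - 4 = -9)
M(d) = 2*d
Z(N, B) = -49/5 (Z(N, B) = -9 + (-4/5 + 0/(-2)) = -9 + (-4*⅕ + 0*(-½)) = -9 + (-⅘ + 0) = -9 - ⅘ = -49/5)
w(E, G) = -49/5 - G
-9902 + w(-56, 163) = -9902 + (-49/5 - 1*163) = -9902 + (-49/5 - 163) = -9902 - 864/5 = -50374/5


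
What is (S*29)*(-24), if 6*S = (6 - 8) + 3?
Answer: -116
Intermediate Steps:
S = ⅙ (S = ((6 - 8) + 3)/6 = (-2 + 3)/6 = (⅙)*1 = ⅙ ≈ 0.16667)
(S*29)*(-24) = ((⅙)*29)*(-24) = (29/6)*(-24) = -116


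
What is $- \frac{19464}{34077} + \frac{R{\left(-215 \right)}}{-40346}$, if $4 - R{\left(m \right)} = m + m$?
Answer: $- \frac{133347327}{229145107} \approx -0.58193$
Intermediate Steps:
$R{\left(m \right)} = 4 - 2 m$ ($R{\left(m \right)} = 4 - \left(m + m\right) = 4 - 2 m$)
$- \frac{19464}{34077} + \frac{R{\left(-215 \right)}}{-40346} = - \frac{19464}{34077} + \frac{4 - -430}{-40346} = \left(-19464\right) \frac{1}{34077} + \left(4 + 430\right) \left(- \frac{1}{40346}\right) = - \frac{6488}{11359} + 434 \left(- \frac{1}{40346}\right) = - \frac{6488}{11359} - \frac{217}{20173} = - \frac{133347327}{229145107}$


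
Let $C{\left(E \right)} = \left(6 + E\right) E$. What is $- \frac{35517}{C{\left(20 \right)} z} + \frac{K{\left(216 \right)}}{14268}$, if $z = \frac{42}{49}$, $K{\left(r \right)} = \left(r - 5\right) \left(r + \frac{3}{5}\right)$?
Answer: $- \frac{18915021}{247312} \approx -76.482$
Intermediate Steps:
$K{\left(r \right)} = \left(-5 + r\right) \left(\frac{3}{5} + r\right)$ ($K{\left(r \right)} = \left(-5 + r\right) \left(r + 3 \cdot \frac{1}{5}\right) = \left(-5 + r\right) \left(r + \frac{3}{5}\right) = \left(-5 + r\right) \left(\frac{3}{5} + r\right)$)
$z = \frac{6}{7}$ ($z = 42 \cdot \frac{1}{49} = \frac{6}{7} \approx 0.85714$)
$C{\left(E \right)} = E \left(6 + E\right)$
$- \frac{35517}{C{\left(20 \right)} z} + \frac{K{\left(216 \right)}}{14268} = - \frac{35517}{20 \left(6 + 20\right) \frac{6}{7}} + \frac{-3 + 216^{2} - \frac{4752}{5}}{14268} = - \frac{35517}{20 \cdot 26 \cdot \frac{6}{7}} + \left(-3 + 46656 - \frac{4752}{5}\right) \frac{1}{14268} = - \frac{35517}{520 \cdot \frac{6}{7}} + \frac{228513}{5} \cdot \frac{1}{14268} = - \frac{35517}{\frac{3120}{7}} + \frac{76171}{23780} = \left(-35517\right) \frac{7}{3120} + \frac{76171}{23780} = - \frac{82873}{1040} + \frac{76171}{23780} = - \frac{18915021}{247312}$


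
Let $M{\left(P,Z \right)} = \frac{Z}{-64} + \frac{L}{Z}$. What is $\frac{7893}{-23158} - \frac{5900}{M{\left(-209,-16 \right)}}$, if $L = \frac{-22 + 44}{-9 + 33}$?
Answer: $- \frac{26233674441}{856846} \approx -30617.0$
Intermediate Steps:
$L = \frac{11}{12}$ ($L = \frac{22}{24} = 22 \cdot \frac{1}{24} = \frac{11}{12} \approx 0.91667$)
$M{\left(P,Z \right)} = - \frac{Z}{64} + \frac{11}{12 Z}$ ($M{\left(P,Z \right)} = \frac{Z}{-64} + \frac{11}{12 Z} = Z \left(- \frac{1}{64}\right) + \frac{11}{12 Z} = - \frac{Z}{64} + \frac{11}{12 Z}$)
$\frac{7893}{-23158} - \frac{5900}{M{\left(-209,-16 \right)}} = \frac{7893}{-23158} - \frac{5900}{\left(- \frac{1}{64}\right) \left(-16\right) + \frac{11}{12 \left(-16\right)}} = 7893 \left(- \frac{1}{23158}\right) - \frac{5900}{\frac{1}{4} + \frac{11}{12} \left(- \frac{1}{16}\right)} = - \frac{7893}{23158} - \frac{5900}{\frac{1}{4} - \frac{11}{192}} = - \frac{7893}{23158} - \frac{5900}{\frac{37}{192}} = - \frac{7893}{23158} - \frac{1132800}{37} = - \frac{26233674441}{856846}$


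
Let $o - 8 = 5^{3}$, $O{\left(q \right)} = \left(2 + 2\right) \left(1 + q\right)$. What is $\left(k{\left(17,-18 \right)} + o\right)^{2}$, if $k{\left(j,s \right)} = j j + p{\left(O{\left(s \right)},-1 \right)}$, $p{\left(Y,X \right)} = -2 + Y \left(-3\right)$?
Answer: $389376$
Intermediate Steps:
$O{\left(q \right)} = 4 + 4 q$ ($O{\left(q \right)} = 4 \left(1 + q\right) = 4 + 4 q$)
$p{\left(Y,X \right)} = -2 - 3 Y$
$k{\left(j,s \right)} = -14 + j^{2} - 12 s$ ($k{\left(j,s \right)} = j j - \left(2 + 3 \left(4 + 4 s\right)\right) = j^{2} - \left(14 + 12 s\right) = -14 + j^{2} - 12 s$)
$o = 133$ ($o = 8 + 5^{3} = 8 + 125 = 133$)
$\left(k{\left(17,-18 \right)} + o\right)^{2} = \left(\left(-14 + 17^{2} - -216\right) + 133\right)^{2} = \left(\left(-14 + 289 + 216\right) + 133\right)^{2} = \left(491 + 133\right)^{2} = 624^{2} = 389376$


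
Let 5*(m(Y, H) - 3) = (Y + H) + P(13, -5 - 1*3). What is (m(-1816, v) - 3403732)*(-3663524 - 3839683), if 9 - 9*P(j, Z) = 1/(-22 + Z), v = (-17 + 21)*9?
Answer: 11493698802478051/450 ≈ 2.5542e+13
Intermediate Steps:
v = 36 (v = 4*9 = 36)
P(j, Z) = 1 - 1/(9*(-22 + Z))
m(Y, H) = 4321/1350 + H/5 + Y/5 (m(Y, H) = 3 + ((Y + H) + (-199/9 + (-5 - 1*3))/(-22 + (-5 - 1*3)))/5 = 3 + ((H + Y) + (-199/9 + (-5 - 3))/(-22 + (-5 - 3)))/5 = 3 + ((H + Y) + (-199/9 - 8)/(-22 - 8))/5 = 3 + ((H + Y) - 271/9/(-30))/5 = 3 + ((H + Y) - 1/30*(-271/9))/5 = 3 + ((H + Y) + 271/270)/5 = 3 + (271/270 + H + Y)/5 = 3 + (271/1350 + H/5 + Y/5) = 4321/1350 + H/5 + Y/5)
(m(-1816, v) - 3403732)*(-3663524 - 3839683) = ((4321/1350 + (⅕)*36 + (⅕)*(-1816)) - 3403732)*(-3663524 - 3839683) = ((4321/1350 + 36/5 - 1816/5) - 3403732)*(-7503207) = (-476279/1350 - 3403732)*(-7503207) = -4595514479/1350*(-7503207) = 11493698802478051/450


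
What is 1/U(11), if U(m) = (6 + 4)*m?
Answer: 1/110 ≈ 0.0090909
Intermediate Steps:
U(m) = 10*m
1/U(11) = 1/(10*11) = 1/110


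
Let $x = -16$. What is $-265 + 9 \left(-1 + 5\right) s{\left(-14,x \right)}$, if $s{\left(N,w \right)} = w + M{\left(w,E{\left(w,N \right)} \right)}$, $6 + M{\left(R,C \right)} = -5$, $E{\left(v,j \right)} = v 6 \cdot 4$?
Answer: $-1237$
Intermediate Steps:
$E{\left(v,j \right)} = 24 v$ ($E{\left(v,j \right)} = 6 v 4 = 24 v$)
$M{\left(R,C \right)} = -11$ ($M{\left(R,C \right)} = -6 - 5 = -11$)
$s{\left(N,w \right)} = -11 + w$ ($s{\left(N,w \right)} = w - 11 = -11 + w$)
$-265 + 9 \left(-1 + 5\right) s{\left(-14,x \right)} = -265 + 9 \left(-1 + 5\right) \left(-11 - 16\right) = -265 + 9 \cdot 4 \left(-27\right) = -265 + 36 \left(-27\right) = -265 - 972 = -1237$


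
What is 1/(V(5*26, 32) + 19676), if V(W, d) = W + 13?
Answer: 1/19819 ≈ 5.0457e-5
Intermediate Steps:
V(W, d) = 13 + W
1/(V(5*26, 32) + 19676) = 1/((13 + 5*26) + 19676) = 1/((13 + 130) + 19676) = 1/(143 + 19676) = 1/19819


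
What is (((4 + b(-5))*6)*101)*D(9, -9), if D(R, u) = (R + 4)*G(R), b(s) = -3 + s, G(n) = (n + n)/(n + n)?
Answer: -31512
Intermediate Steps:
G(n) = 1 (G(n) = (2*n)/((2*n)) = (2*n)*(1/(2*n)) = 1)
D(R, u) = 4 + R (D(R, u) = (R + 4)*1 = (4 + R)*1 = 4 + R)
(((4 + b(-5))*6)*101)*D(9, -9) = (((4 + (-3 - 5))*6)*101)*(4 + 9) = (((4 - 8)*6)*101)*13 = (-4*6*101)*13 = -24*101*13 = -2424*13 = -31512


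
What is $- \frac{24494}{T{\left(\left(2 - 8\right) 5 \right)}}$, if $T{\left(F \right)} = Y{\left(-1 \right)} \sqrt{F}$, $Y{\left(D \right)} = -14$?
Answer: $- \frac{12247 i \sqrt{30}}{210} \approx - 319.43 i$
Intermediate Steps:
$T{\left(F \right)} = - 14 \sqrt{F}$
$- \frac{24494}{T{\left(\left(2 - 8\right) 5 \right)}} = - \frac{24494}{\left(-14\right) \sqrt{\left(2 - 8\right) 5}} = - \frac{24494}{\left(-14\right) \sqrt{\left(-6\right) 5}} = - \frac{24494}{\left(-14\right) \sqrt{-30}} = - \frac{24494}{\left(-14\right) i \sqrt{30}} = - 24494 \frac{i \sqrt{30}}{420} = - \frac{12247 i \sqrt{30}}{210}$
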